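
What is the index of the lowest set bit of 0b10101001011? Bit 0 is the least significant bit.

0b10101001011 = 10101001011
Trailing zeros: 0, so the lowest set bit is bit 0 (value 1).

0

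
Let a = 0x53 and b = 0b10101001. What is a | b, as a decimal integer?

251

0x53 = 01010011
b = 10101001
 OR → 11111011 = 251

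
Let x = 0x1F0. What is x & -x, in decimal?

x = 111110000 = 496
-x (two's complement) = …000010000
AND   = 000010000 = 16
(x & -x isolates the lowest set bit of x.)

16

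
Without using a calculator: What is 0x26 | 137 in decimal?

0x26 = 00100110
137 = 10001001
 OR → 10101111 = 175

175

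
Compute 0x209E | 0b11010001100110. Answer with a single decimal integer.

0x209E = 10000010011110
b = 11010001100110
 OR → 11010011111110 = 13566

13566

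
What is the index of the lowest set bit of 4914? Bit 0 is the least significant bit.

1

4914 = 1001100110010
Trailing zeros: 1, so the lowest set bit is bit 1 (value 2).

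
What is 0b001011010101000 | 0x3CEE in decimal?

16110

a = 01011010101000
0x3CEE = 11110011101110
 OR → 11111011101110 = 16110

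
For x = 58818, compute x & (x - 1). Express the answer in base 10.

x = 1110010111000010 = 58818
x - 1 = 1110010111000001
AND   = 1110010111000000 = 58816
(x & (x - 1) clears the lowest set bit of x.)

58816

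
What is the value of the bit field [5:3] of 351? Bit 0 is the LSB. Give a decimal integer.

3

v = 101011111
Shift right by 3: 101011
Mask low 3 bits: 011 = 3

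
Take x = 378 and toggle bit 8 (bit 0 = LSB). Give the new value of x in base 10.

122

x = 0101111010
bit 8 is currently 1; toggle it via x ^ (1 << 8) = x ^ 256
→ 0001111010 = 122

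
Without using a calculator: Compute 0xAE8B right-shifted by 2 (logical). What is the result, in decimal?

11170

0xAE8B = 1010111010001011
shift right by 2 → 0010101110100010 = 11170
(equivalently, floor(44683 / 4))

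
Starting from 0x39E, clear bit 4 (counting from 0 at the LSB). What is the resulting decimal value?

x = 01110011110
bit 4 is currently 1; clear it via x & ~(1 << 4) = x & ~16
→ 01110001110 = 910

910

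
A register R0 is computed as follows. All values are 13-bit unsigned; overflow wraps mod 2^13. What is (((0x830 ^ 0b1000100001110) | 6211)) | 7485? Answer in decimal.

7551

0x830 = 0100000110000
0b1000100001110 = 1000100001110
→ ^ → 1100100111110 = 6462
6211 = 1100001000011
→ | → 1100101111111 = 6527
7485 = 1110100111101
→ | → 1110101111111 = 7551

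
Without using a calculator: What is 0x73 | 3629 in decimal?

0x73 = 000001110011
3629 = 111000101101
 OR → 111001111111 = 3711

3711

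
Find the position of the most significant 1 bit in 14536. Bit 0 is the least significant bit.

14536 = 11100011001000
The topmost 1 is at position 13 (since 2^13 = 8192 ≤ 14536 < 16384).

13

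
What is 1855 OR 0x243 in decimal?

1855 = 11100111111
0x243 = 01001000011
 OR → 11101111111 = 1919

1919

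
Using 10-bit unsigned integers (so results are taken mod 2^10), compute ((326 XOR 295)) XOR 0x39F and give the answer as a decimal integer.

1022

326 = 0101000110
295 = 0100100111
→ XOR → 0001100001 = 97
0x39F = 1110011111
→ XOR → 1111111110 = 1022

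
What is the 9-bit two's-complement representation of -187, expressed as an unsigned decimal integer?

325

187 in 9 bits: 010111011
Invert: 101000100
Add 1:  101000101 = 325
(Check: 2^9 - 187 = 512 - 187 = 325.)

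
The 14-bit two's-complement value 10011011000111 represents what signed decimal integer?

pattern = 10011011000111 (MSB is 1 ⇒ negative)
Invert: 01100100111000, add 1 → 01100100111001 = 6457, so the value is -6457.
(Equivalently: 9927 - 2^14 = 9927 - 16384 = -6457.)

-6457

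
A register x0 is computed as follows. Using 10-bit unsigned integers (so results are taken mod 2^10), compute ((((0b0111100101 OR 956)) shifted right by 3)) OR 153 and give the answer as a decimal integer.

0b0111100101 = 0111100101
956 = 1110111100
→ OR → 1111111101 = 1021
→ shifted right by 3 → 0001111111 = 127
153 = 0010011001
→ OR → 0011111111 = 255

255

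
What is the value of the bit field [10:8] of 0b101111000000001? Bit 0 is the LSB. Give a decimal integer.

6

v = 101111000000001
Shift right by 8: 1011110
Mask low 3 bits: 110 = 6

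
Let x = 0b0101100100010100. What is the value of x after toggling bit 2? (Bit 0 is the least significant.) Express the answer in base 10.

x = 0101100100010100
bit 2 is currently 1; toggle it via x ^ (1 << 2) = x ^ 4
→ 0101100100010000 = 22800

22800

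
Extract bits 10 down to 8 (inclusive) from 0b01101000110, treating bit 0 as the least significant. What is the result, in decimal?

3

v = 01101000110
Shift right by 8: 011
Mask low 3 bits: 011 = 3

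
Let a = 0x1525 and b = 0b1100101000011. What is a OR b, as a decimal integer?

0x1525 = 1010100100101
b = 1100101000011
 OR → 1110101100111 = 7527

7527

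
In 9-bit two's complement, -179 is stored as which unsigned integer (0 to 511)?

333

179 in 9 bits: 010110011
Invert: 101001100
Add 1:  101001101 = 333
(Check: 2^9 - 179 = 512 - 179 = 333.)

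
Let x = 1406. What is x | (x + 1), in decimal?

x = 10101111110 = 1406
x + 1 = 10101111111
OR    = 10101111111 = 1407
(x | (x + 1) sets the lowest cleared bit.)

1407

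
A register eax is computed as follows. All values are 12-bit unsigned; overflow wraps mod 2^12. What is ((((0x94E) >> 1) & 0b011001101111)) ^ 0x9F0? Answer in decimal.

0x94E = 100101001110
→ >> 1 → 010010100111 = 1191
0b011001101111 = 011001101111
→ & → 010000100111 = 1063
0x9F0 = 100111110000
→ ^ → 110111010111 = 3543

3543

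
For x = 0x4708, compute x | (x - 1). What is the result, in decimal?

18191

x = 100011100001000 = 18184
x - 1 = 100011100000111
OR    = 100011100001111 = 18191
(x | (x - 1) sets all bits below the lowest set bit.)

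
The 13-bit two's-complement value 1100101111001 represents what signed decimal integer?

pattern = 1100101111001 (MSB is 1 ⇒ negative)
Invert: 0011010000110, add 1 → 0011010000111 = 1671, so the value is -1671.
(Equivalently: 6521 - 2^13 = 6521 - 8192 = -1671.)

-1671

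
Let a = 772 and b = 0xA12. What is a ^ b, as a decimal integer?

2326

772 = 001100000100
0xA12 = 101000010010
XOR → 100100010110 = 2326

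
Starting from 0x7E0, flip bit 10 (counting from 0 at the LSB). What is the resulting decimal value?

992

x = 011111100000
bit 10 is currently 1; toggle it via x ^ (1 << 10) = x ^ 1024
→ 001111100000 = 992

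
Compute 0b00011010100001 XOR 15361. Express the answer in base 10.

a = 00011010100001
15361 = 11110000000001
XOR → 11101010100000 = 15008

15008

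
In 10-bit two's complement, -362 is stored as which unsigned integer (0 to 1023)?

662

362 in 10 bits: 0101101010
Invert: 1010010101
Add 1:  1010010110 = 662
(Check: 2^10 - 362 = 1024 - 362 = 662.)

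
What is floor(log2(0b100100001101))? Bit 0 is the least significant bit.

0b100100001101 = 100100001101
The topmost 1 is at position 11 (since 2^11 = 2048 ≤ 2317 < 4096).

11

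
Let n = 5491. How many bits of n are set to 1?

8

5491 = 1010101110011
Count the 1s: 1 + 1 + 1 + 1 + 1 + 1 + 1 + 1 = 8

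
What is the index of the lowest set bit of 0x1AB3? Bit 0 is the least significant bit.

0

0x1AB3 = 1101010110011
Trailing zeros: 0, so the lowest set bit is bit 0 (value 1).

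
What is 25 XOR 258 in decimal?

283

25 = 000011001
258 = 100000010
XOR → 100011011 = 283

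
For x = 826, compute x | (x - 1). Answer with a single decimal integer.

827

x = 1100111010 = 826
x - 1 = 1100111001
OR    = 1100111011 = 827
(x | (x - 1) sets all bits below the lowest set bit.)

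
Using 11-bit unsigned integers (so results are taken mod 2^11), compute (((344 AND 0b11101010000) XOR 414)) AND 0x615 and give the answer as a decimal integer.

344 = 00101011000
0b11101010000 = 11101010000
→ AND → 00101010000 = 336
414 = 00110011110
→ XOR → 00011001110 = 206
0x615 = 11000010101
→ AND → 00000000100 = 4

4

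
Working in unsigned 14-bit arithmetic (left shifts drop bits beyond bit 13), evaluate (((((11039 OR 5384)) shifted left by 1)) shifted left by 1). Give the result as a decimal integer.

11039 = 10101100011111
5384 = 01010100001000
→ OR → 11111100011111 = 16159
→ shifted left by 1 (mod 2^14) → 11111000111110 = 15934
→ shifted left by 1 (mod 2^14) → 11110001111100 = 15484

15484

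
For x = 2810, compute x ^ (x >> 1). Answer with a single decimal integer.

3975

x = 101011111010 = 2810
x>>1 = 010101111101
XOR  = 111110000111 = 3975
(x ^ (x >> 1) gives the standard binary-reflected Gray code of x.)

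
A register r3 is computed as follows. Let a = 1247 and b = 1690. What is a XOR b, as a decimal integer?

581

1247 = 10011011111
1690 = 11010011010
XOR → 01001000101 = 581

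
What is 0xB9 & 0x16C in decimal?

0xB9 = 010111001
0x16C = 101101100
AND → 000101000 = 40

40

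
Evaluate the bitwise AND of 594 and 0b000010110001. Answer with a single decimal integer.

16

594 = 1001010010
b = 0010110001
AND → 0000010000 = 16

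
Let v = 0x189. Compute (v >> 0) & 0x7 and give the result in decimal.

v = 0110001001
Shift right by 0: 0110001001
Mask low 3 bits: 001 = 1

1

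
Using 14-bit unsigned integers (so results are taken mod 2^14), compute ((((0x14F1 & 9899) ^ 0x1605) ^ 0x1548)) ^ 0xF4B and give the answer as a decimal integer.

0x14F1 = 01010011110001
9899 = 10011010101011
→ & → 00010010100001 = 1185
0x1605 = 01011000000101
→ ^ → 01001010100100 = 4772
0x1548 = 01010101001000
→ ^ → 00011111101100 = 2028
0xF4B = 00111101001011
→ ^ → 00100010100111 = 2215

2215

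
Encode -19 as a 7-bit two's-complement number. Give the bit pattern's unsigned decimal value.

19 in 7 bits: 0010011
Invert: 1101100
Add 1:  1101101 = 109
(Check: 2^7 - 19 = 128 - 19 = 109.)

109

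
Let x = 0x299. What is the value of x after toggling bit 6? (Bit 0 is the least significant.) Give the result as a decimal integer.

729

x = 1010011001
bit 6 is currently 0; toggle it via x ^ (1 << 6) = x ^ 64
→ 1011011001 = 729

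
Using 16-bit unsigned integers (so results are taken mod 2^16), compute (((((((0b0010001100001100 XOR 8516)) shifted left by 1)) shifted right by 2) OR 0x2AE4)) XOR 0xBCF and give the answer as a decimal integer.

0b0010001100001100 = 0010001100001100
8516 = 0010000101000100
→ XOR → 0000001001001000 = 584
→ shifted left by 1 (mod 2^16) → 0000010010010000 = 1168
→ shifted right by 2 → 0000000100100100 = 292
0x2AE4 = 0010101011100100
→ OR → 0010101111100100 = 11236
0xBCF = 0000101111001111
→ XOR → 0010000000101011 = 8235

8235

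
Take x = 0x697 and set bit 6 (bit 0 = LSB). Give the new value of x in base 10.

1751

x = 11010010111
bit 6 is currently 0; set it via x | (1 << 6) = x | 64
→ 11011010111 = 1751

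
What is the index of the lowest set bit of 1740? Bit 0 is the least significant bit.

1740 = 11011001100
Trailing zeros: 2, so the lowest set bit is bit 2 (value 4).

2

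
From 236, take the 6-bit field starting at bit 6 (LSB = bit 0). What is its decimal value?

3

v = 000011101100
Shift right by 6: 000011
Mask low 6 bits: 000011 = 3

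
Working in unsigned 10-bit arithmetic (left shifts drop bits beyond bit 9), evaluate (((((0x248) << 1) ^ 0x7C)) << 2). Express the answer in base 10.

0x248 = 1001001000
→ << 1 (mod 2^10) → 0010010000 = 144
0x7C = 0001111100
→ ^ → 0011101100 = 236
→ << 2 (mod 2^10) → 1110110000 = 944

944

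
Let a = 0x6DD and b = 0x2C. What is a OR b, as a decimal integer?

1789

0x6DD = 11011011101
0x2C = 00000101100
 OR → 11011111101 = 1789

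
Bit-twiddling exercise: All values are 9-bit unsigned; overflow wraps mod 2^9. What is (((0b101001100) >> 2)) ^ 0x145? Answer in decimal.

278

0b101001100 = 101001100
→ >> 2 → 001010011 = 83
0x145 = 101000101
→ ^ → 100010110 = 278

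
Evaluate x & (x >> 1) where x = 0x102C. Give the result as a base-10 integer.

4

x = 1000000101100 = 4140
x>>1 = 0100000010110
AND  = 0000000000100 = 4
(x & (x >> 1) has a 1 wherever x has two consecutive 1 bits.)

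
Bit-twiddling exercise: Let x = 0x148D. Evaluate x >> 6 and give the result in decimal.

82

0x148D = 1010010001101
shift right by 6 → 0000001010010 = 82
(equivalently, floor(5261 / 64))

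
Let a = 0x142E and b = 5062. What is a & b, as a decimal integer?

4102

0x142E = 1010000101110
5062 = 1001111000110
AND → 1000000000110 = 4102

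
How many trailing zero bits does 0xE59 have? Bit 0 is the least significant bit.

0xE59 = 111001011001
Trailing zeros: 0, so the lowest set bit is bit 0 (value 1).

0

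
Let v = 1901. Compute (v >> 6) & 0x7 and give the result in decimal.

5

v = 011101101101
Shift right by 6: 011101
Mask low 3 bits: 101 = 5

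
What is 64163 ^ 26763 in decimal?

37416

64163 = 1111101010100011
26763 = 0110100010001011
XOR → 1001001000101000 = 37416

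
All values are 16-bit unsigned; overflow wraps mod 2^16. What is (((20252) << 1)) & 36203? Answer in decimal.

35880

20252 = 0100111100011100
→ << 1 (mod 2^16) → 1001111000111000 = 40504
36203 = 1000110101101011
→ & → 1000110000101000 = 35880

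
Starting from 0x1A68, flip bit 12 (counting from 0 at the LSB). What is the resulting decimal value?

x = 1101001101000
bit 12 is currently 1; toggle it via x ^ (1 << 12) = x ^ 4096
→ 0101001101000 = 2664

2664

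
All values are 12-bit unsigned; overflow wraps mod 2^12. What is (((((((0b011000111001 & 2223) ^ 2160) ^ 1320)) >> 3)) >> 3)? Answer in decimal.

53

0b011000111001 = 011000111001
2223 = 100010101111
→ & → 000000101001 = 41
2160 = 100001110000
→ ^ → 100001011001 = 2137
1320 = 010100101000
→ ^ → 110101110001 = 3441
→ >> 3 → 000110101110 = 430
→ >> 3 → 000000110101 = 53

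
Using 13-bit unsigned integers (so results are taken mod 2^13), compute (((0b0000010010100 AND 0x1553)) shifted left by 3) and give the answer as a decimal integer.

128

0b0000010010100 = 0000010010100
0x1553 = 1010101010011
→ AND → 0000000010000 = 16
→ shifted left by 3 (mod 2^13) → 0000010000000 = 128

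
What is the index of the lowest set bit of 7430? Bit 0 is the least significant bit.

1

7430 = 1110100000110
Trailing zeros: 1, so the lowest set bit is bit 1 (value 2).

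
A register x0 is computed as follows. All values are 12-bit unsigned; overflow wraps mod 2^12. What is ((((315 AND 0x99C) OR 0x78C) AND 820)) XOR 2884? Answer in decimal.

2128

315 = 000100111011
0x99C = 100110011100
→ AND → 000100011000 = 280
0x78C = 011110001100
→ OR → 011110011100 = 1948
820 = 001100110100
→ AND → 001100010100 = 788
2884 = 101101000100
→ XOR → 100001010000 = 2128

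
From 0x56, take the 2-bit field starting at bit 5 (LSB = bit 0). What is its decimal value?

2

v = 001010110
Shift right by 5: 0010
Mask low 2 bits: 10 = 2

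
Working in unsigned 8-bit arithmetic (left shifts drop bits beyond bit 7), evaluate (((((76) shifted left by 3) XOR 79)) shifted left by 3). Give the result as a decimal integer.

76 = 01001100
→ shifted left by 3 (mod 2^8) → 01100000 = 96
79 = 01001111
→ XOR → 00101111 = 47
→ shifted left by 3 (mod 2^8) → 01111000 = 120

120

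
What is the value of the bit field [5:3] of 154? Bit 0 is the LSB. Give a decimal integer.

v = 010011010
Shift right by 3: 010011
Mask low 3 bits: 011 = 3

3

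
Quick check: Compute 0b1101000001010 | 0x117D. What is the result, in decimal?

a = 1101000001010
0x117D = 1000101111101
 OR → 1101101111111 = 7039

7039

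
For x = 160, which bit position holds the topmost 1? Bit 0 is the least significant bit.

160 = 10100000
The topmost 1 is at position 7 (since 2^7 = 128 ≤ 160 < 256).

7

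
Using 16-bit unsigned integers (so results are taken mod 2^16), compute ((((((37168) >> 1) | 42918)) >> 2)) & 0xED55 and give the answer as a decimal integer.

37168 = 1001000100110000
→ >> 1 → 0100100010011000 = 18584
42918 = 1010011110100110
→ | → 1110111110111110 = 61374
→ >> 2 → 0011101111101111 = 15343
0xED55 = 1110110101010101
→ & → 0010100101000101 = 10565

10565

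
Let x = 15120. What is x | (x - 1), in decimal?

15135

x = 11101100010000 = 15120
x - 1 = 11101100001111
OR    = 11101100011111 = 15135
(x | (x - 1) sets all bits below the lowest set bit.)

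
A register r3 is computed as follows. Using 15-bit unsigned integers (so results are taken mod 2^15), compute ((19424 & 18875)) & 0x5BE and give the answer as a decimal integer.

416

19424 = 100101111100000
18875 = 100100110111011
→ & → 100100110100000 = 18848
0x5BE = 000010110111110
→ & → 000000110100000 = 416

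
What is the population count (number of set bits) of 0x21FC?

0x21FC = 10000111111100
Count the 1s: 1 + 1 + 1 + 1 + 1 + 1 + 1 + 1 = 8

8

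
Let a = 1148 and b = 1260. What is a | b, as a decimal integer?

1148 = 10001111100
1260 = 10011101100
 OR → 10011111100 = 1276

1276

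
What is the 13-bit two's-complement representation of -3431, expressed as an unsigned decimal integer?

4761

3431 in 13 bits: 0110101100111
Invert: 1001010011000
Add 1:  1001010011001 = 4761
(Check: 2^13 - 3431 = 8192 - 3431 = 4761.)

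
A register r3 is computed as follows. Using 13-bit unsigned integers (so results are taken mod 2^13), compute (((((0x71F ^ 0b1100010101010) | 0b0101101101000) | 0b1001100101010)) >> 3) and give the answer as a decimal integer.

1023

0x71F = 0011100011111
0b1100010101010 = 1100010101010
→ ^ → 1111110110101 = 8117
0b0101101101000 = 0101101101000
→ | → 1111111111101 = 8189
0b1001100101010 = 1001100101010
→ | → 1111111111111 = 8191
→ >> 3 → 0001111111111 = 1023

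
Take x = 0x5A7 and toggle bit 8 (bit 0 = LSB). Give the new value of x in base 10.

x = 00010110100111
bit 8 is currently 1; toggle it via x ^ (1 << 8) = x ^ 256
→ 00010010100111 = 1191

1191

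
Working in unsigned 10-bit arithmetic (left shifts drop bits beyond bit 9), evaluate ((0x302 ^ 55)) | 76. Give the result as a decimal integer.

893

0x302 = 1100000010
55 = 0000110111
→ ^ → 1100110101 = 821
76 = 0001001100
→ | → 1101111101 = 893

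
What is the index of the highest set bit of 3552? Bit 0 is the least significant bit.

3552 = 110111100000
The topmost 1 is at position 11 (since 2^11 = 2048 ≤ 3552 < 4096).

11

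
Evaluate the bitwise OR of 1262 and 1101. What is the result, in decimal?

1263

1262 = 10011101110
1101 = 10001001101
 OR → 10011101111 = 1263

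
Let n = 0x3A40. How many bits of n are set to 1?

5

0x3A40 = 11101001000000
Count the 1s: 1 + 1 + 1 + 1 + 1 = 5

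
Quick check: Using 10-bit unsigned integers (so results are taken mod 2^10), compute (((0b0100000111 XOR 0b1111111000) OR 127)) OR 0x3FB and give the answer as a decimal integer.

0b0100000111 = 0100000111
0b1111111000 = 1111111000
→ XOR → 1011111111 = 767
127 = 0001111111
→ OR → 1011111111 = 767
0x3FB = 1111111011
→ OR → 1111111111 = 1023

1023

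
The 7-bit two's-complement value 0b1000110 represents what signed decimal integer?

-58

pattern = 1000110 (MSB is 1 ⇒ negative)
Invert: 0111001, add 1 → 0111010 = 58, so the value is -58.
(Equivalently: 70 - 2^7 = 70 - 128 = -58.)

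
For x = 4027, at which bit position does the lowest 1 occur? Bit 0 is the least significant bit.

4027 = 111110111011
Trailing zeros: 0, so the lowest set bit is bit 0 (value 1).

0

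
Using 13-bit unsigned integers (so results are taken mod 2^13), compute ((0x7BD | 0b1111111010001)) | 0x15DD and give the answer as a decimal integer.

0x7BD = 0011110111101
0b1111111010001 = 1111111010001
→ | → 1111111111101 = 8189
0x15DD = 1010111011101
→ | → 1111111111101 = 8189

8189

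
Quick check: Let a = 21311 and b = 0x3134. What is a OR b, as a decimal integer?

21311 = 101001100111111
0x3134 = 011000100110100
 OR → 111001100111111 = 29503

29503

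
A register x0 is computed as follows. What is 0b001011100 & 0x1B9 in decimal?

a = 001011100
0x1B9 = 110111001
AND → 000011000 = 24

24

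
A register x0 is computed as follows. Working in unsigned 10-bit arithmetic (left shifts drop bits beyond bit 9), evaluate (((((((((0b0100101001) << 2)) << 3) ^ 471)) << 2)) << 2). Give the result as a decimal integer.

880

0b0100101001 = 0100101001
→ << 2 (mod 2^10) → 0010100100 = 164
→ << 3 (mod 2^10) → 0100100000 = 288
471 = 0111010111
→ ^ → 0011110111 = 247
→ << 2 (mod 2^10) → 1111011100 = 988
→ << 2 (mod 2^10) → 1101110000 = 880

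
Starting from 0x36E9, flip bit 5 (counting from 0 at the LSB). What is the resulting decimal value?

14025

x = 11011011101001
bit 5 is currently 1; toggle it via x ^ (1 << 5) = x ^ 32
→ 11011011001001 = 14025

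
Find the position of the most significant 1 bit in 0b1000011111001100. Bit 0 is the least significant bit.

0b1000011111001100 = 1000011111001100
The topmost 1 is at position 15 (since 2^15 = 32768 ≤ 34764 < 65536).

15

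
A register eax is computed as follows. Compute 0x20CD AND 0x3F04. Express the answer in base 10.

8196

0x20CD = 10000011001101
0x3F04 = 11111100000100
AND → 10000000000100 = 8196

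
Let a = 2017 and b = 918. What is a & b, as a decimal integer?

896

2017 = 11111100001
918 = 01110010110
AND → 01110000000 = 896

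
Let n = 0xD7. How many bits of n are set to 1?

0xD7 = 11010111
Count the 1s: 1 + 1 + 1 + 1 + 1 + 1 = 6

6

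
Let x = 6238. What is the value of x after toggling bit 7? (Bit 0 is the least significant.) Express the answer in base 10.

x = 01100001011110
bit 7 is currently 0; toggle it via x ^ (1 << 7) = x ^ 128
→ 01100011011110 = 6366

6366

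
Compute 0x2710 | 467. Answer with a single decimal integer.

10195

0x2710 = 10011100010000
467 = 00000111010011
 OR → 10011111010011 = 10195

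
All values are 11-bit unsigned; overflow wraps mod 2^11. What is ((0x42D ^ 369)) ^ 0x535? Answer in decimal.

0x42D = 10000101101
369 = 00101110001
→ ^ → 10101011100 = 1372
0x535 = 10100110101
→ ^ → 00001101001 = 105

105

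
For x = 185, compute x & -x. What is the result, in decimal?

x = 10111001 = 185
-x (two's complement) = …01000111
AND   = 00000001 = 1
(x & -x isolates the lowest set bit of x.)

1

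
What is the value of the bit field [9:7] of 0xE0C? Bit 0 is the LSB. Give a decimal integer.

v = 0111000001100
Shift right by 7: 011100
Mask low 3 bits: 100 = 4

4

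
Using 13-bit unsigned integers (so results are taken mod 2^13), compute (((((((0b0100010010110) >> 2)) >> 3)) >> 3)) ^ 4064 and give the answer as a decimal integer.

4072

0b0100010010110 = 0100010010110
→ >> 2 → 0001000100101 = 549
→ >> 3 → 0000001000100 = 68
→ >> 3 → 0000000001000 = 8
4064 = 0111111100000
→ ^ → 0111111101000 = 4072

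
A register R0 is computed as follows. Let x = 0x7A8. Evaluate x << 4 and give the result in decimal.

0x7A8 = 000011110101000
shift left by 4 → 111101010000000 = 31360
(equivalently, 1960 × 2^4 = 1960 × 16)

31360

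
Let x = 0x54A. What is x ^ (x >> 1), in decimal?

x = 10101001010 = 1354
x>>1 = 01010100101
XOR  = 11111101111 = 2031
(x ^ (x >> 1) gives the standard binary-reflected Gray code of x.)

2031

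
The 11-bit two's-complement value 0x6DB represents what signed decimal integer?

-293

pattern = 11011011011 (MSB is 1 ⇒ negative)
Invert: 00100100100, add 1 → 00100100101 = 293, so the value is -293.
(Equivalently: 1755 - 2^11 = 1755 - 2048 = -293.)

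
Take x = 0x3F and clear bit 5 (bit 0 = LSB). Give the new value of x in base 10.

31

x = 00000111111
bit 5 is currently 1; clear it via x & ~(1 << 5) = x & ~32
→ 00000011111 = 31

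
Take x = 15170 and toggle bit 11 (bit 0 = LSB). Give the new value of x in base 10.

13122

x = 11101101000010
bit 11 is currently 1; toggle it via x ^ (1 << 11) = x ^ 2048
→ 11001101000010 = 13122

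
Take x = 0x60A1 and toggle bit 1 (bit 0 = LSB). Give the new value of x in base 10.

24739

x = 110000010100001
bit 1 is currently 0; toggle it via x ^ (1 << 1) = x ^ 2
→ 110000010100011 = 24739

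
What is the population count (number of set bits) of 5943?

5943 = 1011100110111
Count the 1s: 1 + 1 + 1 + 1 + 1 + 1 + 1 + 1 + 1 = 9

9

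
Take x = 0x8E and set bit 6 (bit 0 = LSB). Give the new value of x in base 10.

206

x = 10001110
bit 6 is currently 0; set it via x | (1 << 6) = x | 64
→ 11001110 = 206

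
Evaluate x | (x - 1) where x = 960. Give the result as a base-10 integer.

1023

x = 1111000000 = 960
x - 1 = 1110111111
OR    = 1111111111 = 1023
(x | (x - 1) sets all bits below the lowest set bit.)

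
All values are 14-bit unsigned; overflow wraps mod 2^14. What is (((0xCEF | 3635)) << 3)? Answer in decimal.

0xCEF = 00110011101111
3635 = 00111000110011
→ | → 00111011111111 = 3839
→ << 3 (mod 2^14) → 11011111111000 = 14328

14328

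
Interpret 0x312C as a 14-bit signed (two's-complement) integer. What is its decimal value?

-3796

pattern = 11000100101100 (MSB is 1 ⇒ negative)
Invert: 00111011010011, add 1 → 00111011010100 = 3796, so the value is -3796.
(Equivalently: 12588 - 2^14 = 12588 - 16384 = -3796.)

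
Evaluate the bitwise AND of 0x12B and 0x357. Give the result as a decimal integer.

259

0x12B = 0100101011
0x357 = 1101010111
AND → 0100000011 = 259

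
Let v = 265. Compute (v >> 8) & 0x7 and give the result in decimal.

v = 00100001001
Shift right by 8: 001
Mask low 3 bits: 001 = 1

1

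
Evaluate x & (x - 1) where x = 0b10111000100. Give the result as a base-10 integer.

1472

x = 10111000100 = 1476
x - 1 = 10111000011
AND   = 10111000000 = 1472
(x & (x - 1) clears the lowest set bit of x.)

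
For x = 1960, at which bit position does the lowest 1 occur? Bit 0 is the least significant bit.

1960 = 11110101000
Trailing zeros: 3, so the lowest set bit is bit 3 (value 8).

3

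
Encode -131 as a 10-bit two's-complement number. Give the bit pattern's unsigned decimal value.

131 in 10 bits: 0010000011
Invert: 1101111100
Add 1:  1101111101 = 893
(Check: 2^10 - 131 = 1024 - 131 = 893.)

893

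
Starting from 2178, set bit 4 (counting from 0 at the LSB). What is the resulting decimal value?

2194

x = 0100010000010
bit 4 is currently 0; set it via x | (1 << 4) = x | 16
→ 0100010010010 = 2194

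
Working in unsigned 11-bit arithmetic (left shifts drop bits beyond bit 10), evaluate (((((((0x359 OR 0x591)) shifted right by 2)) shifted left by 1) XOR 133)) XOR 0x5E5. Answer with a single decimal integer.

0x359 = 01101011001
0x591 = 10110010001
→ OR → 11111011001 = 2009
→ shifted right by 2 → 00111110110 = 502
→ shifted left by 1 (mod 2^11) → 01111101100 = 1004
133 = 00010000101
→ XOR → 01101101001 = 873
0x5E5 = 10111100101
→ XOR → 11010001100 = 1676

1676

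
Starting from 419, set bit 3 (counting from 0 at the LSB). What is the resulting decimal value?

427

x = 110100011
bit 3 is currently 0; set it via x | (1 << 3) = x | 8
→ 110101011 = 427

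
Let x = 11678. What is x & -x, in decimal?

x = 10110110011110 = 11678
-x (two's complement) = …01001001100010
AND   = 00000000000010 = 2
(x & -x isolates the lowest set bit of x.)

2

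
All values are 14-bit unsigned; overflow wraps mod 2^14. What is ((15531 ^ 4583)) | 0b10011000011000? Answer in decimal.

15531 = 11110010101011
4583 = 01000111100111
→ ^ → 10110101001100 = 11596
0b10011000011000 = 10011000011000
→ | → 10111101011100 = 12124

12124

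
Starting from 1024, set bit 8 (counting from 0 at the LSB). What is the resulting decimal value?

1280

x = 10000000000
bit 8 is currently 0; set it via x | (1 << 8) = x | 256
→ 10100000000 = 1280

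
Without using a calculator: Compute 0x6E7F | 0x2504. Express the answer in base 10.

0x6E7F = 110111001111111
0x2504 = 010010100000100
 OR → 110111101111111 = 28543

28543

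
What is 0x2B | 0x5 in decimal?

47

0x2B = 101011
0x5 = 000101
 OR → 101111 = 47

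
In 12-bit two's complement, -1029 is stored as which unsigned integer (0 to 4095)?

3067

1029 in 12 bits: 010000000101
Invert: 101111111010
Add 1:  101111111011 = 3067
(Check: 2^12 - 1029 = 4096 - 1029 = 3067.)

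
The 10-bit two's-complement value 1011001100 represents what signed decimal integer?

pattern = 1011001100 (MSB is 1 ⇒ negative)
Invert: 0100110011, add 1 → 0100110100 = 308, so the value is -308.
(Equivalently: 716 - 2^10 = 716 - 1024 = -308.)

-308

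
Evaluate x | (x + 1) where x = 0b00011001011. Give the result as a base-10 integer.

x = 11001011 = 203
x + 1 = 11001100
OR    = 11001111 = 207
(x | (x + 1) sets the lowest cleared bit.)

207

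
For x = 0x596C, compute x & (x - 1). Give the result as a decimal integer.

22888

x = 101100101101100 = 22892
x - 1 = 101100101101011
AND   = 101100101101000 = 22888
(x & (x - 1) clears the lowest set bit of x.)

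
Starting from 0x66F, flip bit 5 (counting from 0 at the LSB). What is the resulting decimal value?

x = 0011001101111
bit 5 is currently 1; toggle it via x ^ (1 << 5) = x ^ 32
→ 0011001001111 = 1615

1615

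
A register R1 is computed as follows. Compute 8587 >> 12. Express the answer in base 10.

2

8587 = 10000110001011
shift right by 12 → 00000000000010 = 2
(equivalently, floor(8587 / 4096))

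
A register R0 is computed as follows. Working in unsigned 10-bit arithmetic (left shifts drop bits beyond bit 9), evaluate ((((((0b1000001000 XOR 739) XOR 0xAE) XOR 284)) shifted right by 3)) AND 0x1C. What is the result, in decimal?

8

0b1000001000 = 1000001000
739 = 1011100011
→ XOR → 0011101011 = 235
0xAE = 0010101110
→ XOR → 0001000101 = 69
284 = 0100011100
→ XOR → 0101011001 = 345
→ shifted right by 3 → 0000101011 = 43
0x1C = 0000011100
→ AND → 0000001000 = 8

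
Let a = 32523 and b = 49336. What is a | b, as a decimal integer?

65467

32523 = 0111111100001011
49336 = 1100000010111000
 OR → 1111111110111011 = 65467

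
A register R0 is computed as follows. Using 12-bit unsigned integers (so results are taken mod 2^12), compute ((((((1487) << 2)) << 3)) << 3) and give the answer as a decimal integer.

1487 = 010111001111
→ << 2 (mod 2^12) → 011100111100 = 1852
→ << 3 (mod 2^12) → 100111100000 = 2528
→ << 3 (mod 2^12) → 111100000000 = 3840

3840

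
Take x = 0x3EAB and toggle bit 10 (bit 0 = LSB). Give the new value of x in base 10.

x = 11111010101011
bit 10 is currently 1; toggle it via x ^ (1 << 10) = x ^ 1024
→ 11101010101011 = 15019

15019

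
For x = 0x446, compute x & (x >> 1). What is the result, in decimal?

2

x = 10001000110 = 1094
x>>1 = 01000100011
AND  = 00000000010 = 2
(x & (x >> 1) has a 1 wherever x has two consecutive 1 bits.)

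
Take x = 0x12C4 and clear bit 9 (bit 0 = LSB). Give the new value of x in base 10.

4292

x = 1001011000100
bit 9 is currently 1; clear it via x & ~(1 << 9) = x & ~512
→ 1000011000100 = 4292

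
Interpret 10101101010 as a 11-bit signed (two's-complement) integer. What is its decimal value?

-662

pattern = 10101101010 (MSB is 1 ⇒ negative)
Invert: 01010010101, add 1 → 01010010110 = 662, so the value is -662.
(Equivalently: 1386 - 2^11 = 1386 - 2048 = -662.)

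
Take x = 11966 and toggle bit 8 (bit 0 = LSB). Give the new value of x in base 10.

12222

x = 010111010111110
bit 8 is currently 0; toggle it via x ^ (1 << 8) = x ^ 256
→ 010111110111110 = 12222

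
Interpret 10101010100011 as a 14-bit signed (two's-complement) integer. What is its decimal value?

pattern = 10101010100011 (MSB is 1 ⇒ negative)
Invert: 01010101011100, add 1 → 01010101011101 = 5469, so the value is -5469.
(Equivalently: 10915 - 2^14 = 10915 - 16384 = -5469.)

-5469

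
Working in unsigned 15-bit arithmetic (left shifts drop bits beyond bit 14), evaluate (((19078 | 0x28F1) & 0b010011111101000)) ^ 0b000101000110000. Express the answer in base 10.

19078 = 100101010000110
0x28F1 = 010100011110001
→ | → 110101011110111 = 27383
0b010011111101000 = 010011111101000
→ & → 010001011100000 = 8928
0b000101000110000 = 000101000110000
→ ^ → 010100011010000 = 10448

10448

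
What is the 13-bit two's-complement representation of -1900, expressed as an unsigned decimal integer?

1900 in 13 bits: 0011101101100
Invert: 1100010010011
Add 1:  1100010010100 = 6292
(Check: 2^13 - 1900 = 8192 - 1900 = 6292.)

6292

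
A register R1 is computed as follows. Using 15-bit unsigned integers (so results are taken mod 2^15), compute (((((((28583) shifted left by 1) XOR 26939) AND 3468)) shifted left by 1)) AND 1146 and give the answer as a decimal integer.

8

28583 = 110111110100111
→ shifted left by 1 (mod 2^15) → 101111101001110 = 24398
26939 = 110100100111011
→ XOR → 011011001110101 = 13941
3468 = 000110110001100
→ AND → 000010000000100 = 1028
→ shifted left by 1 (mod 2^15) → 000100000001000 = 2056
1146 = 000010001111010
→ AND → 000000000001000 = 8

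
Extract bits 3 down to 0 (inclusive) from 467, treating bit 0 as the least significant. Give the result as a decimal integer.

v = 0111010011
Shift right by 0: 0111010011
Mask low 4 bits: 0011 = 3

3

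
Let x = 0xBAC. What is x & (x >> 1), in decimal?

x = 101110101100 = 2988
x>>1 = 010111010110
AND  = 000110000100 = 388
(x & (x >> 1) has a 1 wherever x has two consecutive 1 bits.)

388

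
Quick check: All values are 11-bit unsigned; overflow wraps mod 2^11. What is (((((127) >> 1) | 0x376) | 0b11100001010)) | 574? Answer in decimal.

1919

127 = 00001111111
→ >> 1 → 00000111111 = 63
0x376 = 01101110110
→ | → 01101111111 = 895
0b11100001010 = 11100001010
→ | → 11101111111 = 1919
574 = 01000111110
→ | → 11101111111 = 1919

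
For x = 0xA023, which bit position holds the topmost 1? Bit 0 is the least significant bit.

15

0xA023 = 1010000000100011
The topmost 1 is at position 15 (since 2^15 = 32768 ≤ 40995 < 65536).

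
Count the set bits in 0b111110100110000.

n = 111110100110000
Count the 1s: 1 + 1 + 1 + 1 + 1 + 1 + 1 + 1 = 8

8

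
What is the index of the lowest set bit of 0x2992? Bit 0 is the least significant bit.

0x2992 = 10100110010010
Trailing zeros: 1, so the lowest set bit is bit 1 (value 2).

1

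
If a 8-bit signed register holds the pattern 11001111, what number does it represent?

pattern = 11001111 (MSB is 1 ⇒ negative)
Invert: 00110000, add 1 → 00110001 = 49, so the value is -49.
(Equivalently: 207 - 2^8 = 207 - 256 = -49.)

-49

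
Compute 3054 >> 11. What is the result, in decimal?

3054 = 101111101110
shift right by 11 → 000000000001 = 1
(equivalently, floor(3054 / 2048))

1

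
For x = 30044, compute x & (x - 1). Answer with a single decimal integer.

30040

x = 111010101011100 = 30044
x - 1 = 111010101011011
AND   = 111010101011000 = 30040
(x & (x - 1) clears the lowest set bit of x.)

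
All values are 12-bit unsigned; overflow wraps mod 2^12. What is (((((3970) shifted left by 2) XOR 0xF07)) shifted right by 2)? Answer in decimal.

67

3970 = 111110000010
→ shifted left by 2 (mod 2^12) → 111000001000 = 3592
0xF07 = 111100000111
→ XOR → 000100001111 = 271
→ shifted right by 2 → 000001000011 = 67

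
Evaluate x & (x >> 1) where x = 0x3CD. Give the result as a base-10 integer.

x = 1111001101 = 973
x>>1 = 0111100110
AND  = 0111000100 = 452
(x & (x >> 1) has a 1 wherever x has two consecutive 1 bits.)

452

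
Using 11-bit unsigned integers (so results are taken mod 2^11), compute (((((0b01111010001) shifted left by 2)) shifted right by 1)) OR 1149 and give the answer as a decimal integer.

2047

0b01111010001 = 01111010001
→ shifted left by 2 (mod 2^11) → 11101000100 = 1860
→ shifted right by 1 → 01110100010 = 930
1149 = 10001111101
→ OR → 11111111111 = 2047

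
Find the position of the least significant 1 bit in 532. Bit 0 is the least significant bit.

2

532 = 1000010100
Trailing zeros: 2, so the lowest set bit is bit 2 (value 4).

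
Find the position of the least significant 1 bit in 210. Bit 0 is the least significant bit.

210 = 11010010
Trailing zeros: 1, so the lowest set bit is bit 1 (value 2).

1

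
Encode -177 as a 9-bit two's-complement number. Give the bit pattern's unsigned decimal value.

335

177 in 9 bits: 010110001
Invert: 101001110
Add 1:  101001111 = 335
(Check: 2^9 - 177 = 512 - 177 = 335.)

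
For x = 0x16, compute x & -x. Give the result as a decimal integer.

2

x = 10110 = 22
-x (two's complement) = …01010
AND   = 00010 = 2
(x & -x isolates the lowest set bit of x.)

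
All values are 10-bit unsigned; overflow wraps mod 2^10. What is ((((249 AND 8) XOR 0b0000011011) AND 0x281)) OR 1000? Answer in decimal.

249 = 0011111001
8 = 0000001000
→ AND → 0000001000 = 8
0b0000011011 = 0000011011
→ XOR → 0000010011 = 19
0x281 = 1010000001
→ AND → 0000000001 = 1
1000 = 1111101000
→ OR → 1111101001 = 1001

1001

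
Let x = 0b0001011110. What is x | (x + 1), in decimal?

95

x = 1011110 = 94
x + 1 = 1011111
OR    = 1011111 = 95
(x | (x + 1) sets the lowest cleared bit.)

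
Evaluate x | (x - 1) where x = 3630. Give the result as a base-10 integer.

x = 111000101110 = 3630
x - 1 = 111000101101
OR    = 111000101111 = 3631
(x | (x - 1) sets all bits below the lowest set bit.)

3631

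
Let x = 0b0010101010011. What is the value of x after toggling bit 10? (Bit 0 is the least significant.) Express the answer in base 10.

x = 0010101010011
bit 10 is currently 1; toggle it via x ^ (1 << 10) = x ^ 1024
→ 0000101010011 = 339

339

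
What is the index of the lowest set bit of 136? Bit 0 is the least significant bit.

136 = 10001000
Trailing zeros: 3, so the lowest set bit is bit 3 (value 8).

3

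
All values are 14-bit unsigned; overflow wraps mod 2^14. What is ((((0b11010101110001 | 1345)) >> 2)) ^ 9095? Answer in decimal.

11995

0b11010101110001 = 11010101110001
1345 = 00010101000001
→ | → 11010101110001 = 13681
→ >> 2 → 00110101011100 = 3420
9095 = 10001110000111
→ ^ → 10111011011011 = 11995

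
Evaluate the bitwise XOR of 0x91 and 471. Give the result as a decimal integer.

0x91 = 010010001
471 = 111010111
XOR → 101000110 = 326

326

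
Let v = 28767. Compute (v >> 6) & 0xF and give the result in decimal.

1

v = 111000001011111
Shift right by 6: 111000001
Mask low 4 bits: 0001 = 1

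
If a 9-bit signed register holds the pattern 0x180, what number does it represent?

-128

pattern = 110000000 (MSB is 1 ⇒ negative)
Invert: 001111111, add 1 → 010000000 = 128, so the value is -128.
(Equivalently: 384 - 2^9 = 384 - 512 = -128.)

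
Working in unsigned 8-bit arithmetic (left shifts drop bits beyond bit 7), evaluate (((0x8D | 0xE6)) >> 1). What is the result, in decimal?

119

0x8D = 10001101
0xE6 = 11100110
→ | → 11101111 = 239
→ >> 1 → 01110111 = 119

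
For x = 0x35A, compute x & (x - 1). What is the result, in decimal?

x = 1101011010 = 858
x - 1 = 1101011001
AND   = 1101011000 = 856
(x & (x - 1) clears the lowest set bit of x.)

856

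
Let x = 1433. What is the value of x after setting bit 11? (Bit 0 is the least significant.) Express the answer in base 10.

3481

x = 010110011001
bit 11 is currently 0; set it via x | (1 << 11) = x | 2048
→ 110110011001 = 3481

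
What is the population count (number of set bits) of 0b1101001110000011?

8

n = 1101001110000011
Count the 1s: 1 + 1 + 1 + 1 + 1 + 1 + 1 + 1 = 8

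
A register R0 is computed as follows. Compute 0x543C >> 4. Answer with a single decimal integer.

1347

0x543C = 101010000111100
shift right by 4 → 000010101000011 = 1347
(equivalently, floor(21564 / 16))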